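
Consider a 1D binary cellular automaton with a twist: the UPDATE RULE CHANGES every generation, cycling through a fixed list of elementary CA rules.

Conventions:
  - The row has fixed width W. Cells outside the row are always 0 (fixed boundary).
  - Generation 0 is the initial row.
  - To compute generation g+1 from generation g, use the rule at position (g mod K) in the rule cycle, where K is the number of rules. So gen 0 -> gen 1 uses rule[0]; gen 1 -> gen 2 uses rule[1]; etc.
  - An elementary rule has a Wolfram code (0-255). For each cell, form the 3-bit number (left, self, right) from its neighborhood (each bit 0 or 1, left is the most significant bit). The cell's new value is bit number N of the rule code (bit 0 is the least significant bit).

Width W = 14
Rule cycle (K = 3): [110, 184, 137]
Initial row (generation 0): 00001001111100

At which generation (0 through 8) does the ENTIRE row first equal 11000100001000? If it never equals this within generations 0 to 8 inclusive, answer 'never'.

Gen 0: 00001001111100
Gen 1 (rule 110): 00011011000100
Gen 2 (rule 184): 00010110100010
Gen 3 (rule 137): 11000100001000
Gen 4 (rule 110): 11001100011000
Gen 5 (rule 184): 10101010010100
Gen 6 (rule 137): 00000000000001
Gen 7 (rule 110): 00000000000011
Gen 8 (rule 184): 00000000000010

Answer: 3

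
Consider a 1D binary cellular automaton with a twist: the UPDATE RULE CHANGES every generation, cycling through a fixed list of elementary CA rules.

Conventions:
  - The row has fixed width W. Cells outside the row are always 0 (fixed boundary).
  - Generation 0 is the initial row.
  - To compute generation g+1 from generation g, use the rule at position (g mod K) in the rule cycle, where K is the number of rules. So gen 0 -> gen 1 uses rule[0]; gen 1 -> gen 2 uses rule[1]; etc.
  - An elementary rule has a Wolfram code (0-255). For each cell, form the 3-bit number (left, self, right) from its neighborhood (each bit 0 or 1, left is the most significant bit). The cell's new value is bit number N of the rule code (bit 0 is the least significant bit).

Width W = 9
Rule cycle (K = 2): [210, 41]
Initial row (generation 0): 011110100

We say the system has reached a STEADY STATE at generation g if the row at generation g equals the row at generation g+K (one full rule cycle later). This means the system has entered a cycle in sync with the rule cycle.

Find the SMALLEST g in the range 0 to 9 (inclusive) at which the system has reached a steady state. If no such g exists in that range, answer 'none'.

Answer: 6

Derivation:
Gen 0: 011110100
Gen 1 (rule 210): 101110010
Gen 2 (rule 41): 011000000
Gen 3 (rule 210): 101100000
Gen 4 (rule 41): 011001111
Gen 5 (rule 210): 101110111
Gen 6 (rule 41): 011001100
Gen 7 (rule 210): 101110110
Gen 8 (rule 41): 011001100
Gen 9 (rule 210): 101110110
Gen 10 (rule 41): 011001100
Gen 11 (rule 210): 101110110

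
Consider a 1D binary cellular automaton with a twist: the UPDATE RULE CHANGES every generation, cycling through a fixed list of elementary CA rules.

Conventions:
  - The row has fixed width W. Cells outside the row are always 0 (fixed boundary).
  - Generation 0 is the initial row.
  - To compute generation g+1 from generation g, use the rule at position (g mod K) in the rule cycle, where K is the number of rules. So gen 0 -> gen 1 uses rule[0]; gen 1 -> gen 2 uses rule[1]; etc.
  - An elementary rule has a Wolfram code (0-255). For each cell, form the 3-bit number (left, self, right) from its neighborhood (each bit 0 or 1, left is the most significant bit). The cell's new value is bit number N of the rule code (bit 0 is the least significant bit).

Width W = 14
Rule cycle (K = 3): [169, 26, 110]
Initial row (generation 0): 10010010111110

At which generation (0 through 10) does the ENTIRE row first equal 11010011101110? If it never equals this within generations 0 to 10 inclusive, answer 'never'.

Answer: never

Derivation:
Gen 0: 10010010111110
Gen 1 (rule 169): 00000001111100
Gen 2 (rule 26): 00000011000010
Gen 3 (rule 110): 00000111000110
Gen 4 (rule 169): 11110110010100
Gen 5 (rule 26): 10000101100010
Gen 6 (rule 110): 10001111100110
Gen 7 (rule 169): 00101111000100
Gen 8 (rule 26): 01001000101010
Gen 9 (rule 110): 11011001111110
Gen 10 (rule 169): 10110001111100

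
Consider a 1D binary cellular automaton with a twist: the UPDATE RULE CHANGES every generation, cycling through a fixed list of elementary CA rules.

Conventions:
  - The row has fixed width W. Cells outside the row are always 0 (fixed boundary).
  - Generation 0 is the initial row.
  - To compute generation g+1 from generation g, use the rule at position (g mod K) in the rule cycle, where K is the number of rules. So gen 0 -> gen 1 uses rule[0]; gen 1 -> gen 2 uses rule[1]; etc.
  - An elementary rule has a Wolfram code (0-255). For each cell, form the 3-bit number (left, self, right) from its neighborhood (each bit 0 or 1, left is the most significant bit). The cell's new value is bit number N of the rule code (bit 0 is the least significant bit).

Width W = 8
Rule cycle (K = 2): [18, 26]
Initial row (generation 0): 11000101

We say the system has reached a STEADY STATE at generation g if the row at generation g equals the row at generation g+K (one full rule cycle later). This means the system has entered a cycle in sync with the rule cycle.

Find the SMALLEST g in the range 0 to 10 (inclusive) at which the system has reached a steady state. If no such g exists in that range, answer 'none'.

Gen 0: 11000101
Gen 1 (rule 18): 00101000
Gen 2 (rule 26): 01000100
Gen 3 (rule 18): 10101010
Gen 4 (rule 26): 00000001
Gen 5 (rule 18): 00000010
Gen 6 (rule 26): 00000101
Gen 7 (rule 18): 00001000
Gen 8 (rule 26): 00010100
Gen 9 (rule 18): 00100010
Gen 10 (rule 26): 01010101
Gen 11 (rule 18): 10000000
Gen 12 (rule 26): 01000000

Answer: none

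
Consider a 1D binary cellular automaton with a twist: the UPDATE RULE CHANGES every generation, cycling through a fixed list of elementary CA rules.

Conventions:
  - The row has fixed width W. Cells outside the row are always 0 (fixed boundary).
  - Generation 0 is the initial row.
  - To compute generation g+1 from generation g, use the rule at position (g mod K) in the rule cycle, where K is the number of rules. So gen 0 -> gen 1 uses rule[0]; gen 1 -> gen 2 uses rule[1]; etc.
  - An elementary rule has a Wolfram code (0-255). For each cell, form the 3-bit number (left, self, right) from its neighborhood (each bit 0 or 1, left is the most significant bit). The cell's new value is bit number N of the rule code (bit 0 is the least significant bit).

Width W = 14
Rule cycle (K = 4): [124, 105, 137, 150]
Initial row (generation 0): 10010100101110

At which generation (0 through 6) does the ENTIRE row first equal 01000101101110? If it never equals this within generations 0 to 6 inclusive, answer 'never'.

Answer: never

Derivation:
Gen 0: 10010100101110
Gen 1 (rule 124): 11011110111011
Gen 2 (rule 105): 11110011101111
Gen 3 (rule 137): 11100011001110
Gen 4 (rule 150): 01010100110101
Gen 5 (rule 124): 01111110111111
Gen 6 (rule 105): 01000011100001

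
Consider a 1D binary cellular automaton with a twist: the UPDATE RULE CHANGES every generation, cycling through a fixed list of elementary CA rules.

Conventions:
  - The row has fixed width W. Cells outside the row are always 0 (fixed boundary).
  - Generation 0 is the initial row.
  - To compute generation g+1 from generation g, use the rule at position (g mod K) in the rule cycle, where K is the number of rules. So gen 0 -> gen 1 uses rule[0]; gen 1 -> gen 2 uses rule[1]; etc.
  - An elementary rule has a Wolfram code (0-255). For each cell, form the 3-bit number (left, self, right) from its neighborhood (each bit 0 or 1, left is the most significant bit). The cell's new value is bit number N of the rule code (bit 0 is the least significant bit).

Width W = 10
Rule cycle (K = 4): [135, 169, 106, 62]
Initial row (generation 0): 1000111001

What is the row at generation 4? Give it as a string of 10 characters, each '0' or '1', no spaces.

Answer: 1000101110

Derivation:
Gen 0: 1000111001
Gen 1 (rule 135): 1011010011
Gen 2 (rule 169): 0110100010
Gen 3 (rule 106): 1111000100
Gen 4 (rule 62): 1000101110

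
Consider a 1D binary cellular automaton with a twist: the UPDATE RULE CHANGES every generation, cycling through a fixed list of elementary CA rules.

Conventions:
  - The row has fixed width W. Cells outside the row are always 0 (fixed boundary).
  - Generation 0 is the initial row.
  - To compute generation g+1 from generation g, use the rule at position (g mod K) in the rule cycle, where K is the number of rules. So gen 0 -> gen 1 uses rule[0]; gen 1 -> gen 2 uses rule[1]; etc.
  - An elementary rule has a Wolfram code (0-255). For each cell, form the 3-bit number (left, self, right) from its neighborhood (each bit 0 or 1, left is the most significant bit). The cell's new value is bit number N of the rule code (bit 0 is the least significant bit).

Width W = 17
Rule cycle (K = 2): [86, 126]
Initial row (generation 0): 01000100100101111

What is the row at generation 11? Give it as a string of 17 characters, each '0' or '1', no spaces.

Answer: 00011000100110101

Derivation:
Gen 0: 01000100100101111
Gen 1 (rule 86): 11101111111100001
Gen 2 (rule 126): 10111000000110011
Gen 3 (rule 86): 10001100001011101
Gen 4 (rule 126): 11011110011110111
Gen 5 (rule 86): 01000011100010001
Gen 6 (rule 126): 11100110110111011
Gen 7 (rule 86): 00111010010001001
Gen 8 (rule 126): 01101111111011111
Gen 9 (rule 86): 10100000001000001
Gen 10 (rule 126): 11110000011100011
Gen 11 (rule 86): 00011000100110101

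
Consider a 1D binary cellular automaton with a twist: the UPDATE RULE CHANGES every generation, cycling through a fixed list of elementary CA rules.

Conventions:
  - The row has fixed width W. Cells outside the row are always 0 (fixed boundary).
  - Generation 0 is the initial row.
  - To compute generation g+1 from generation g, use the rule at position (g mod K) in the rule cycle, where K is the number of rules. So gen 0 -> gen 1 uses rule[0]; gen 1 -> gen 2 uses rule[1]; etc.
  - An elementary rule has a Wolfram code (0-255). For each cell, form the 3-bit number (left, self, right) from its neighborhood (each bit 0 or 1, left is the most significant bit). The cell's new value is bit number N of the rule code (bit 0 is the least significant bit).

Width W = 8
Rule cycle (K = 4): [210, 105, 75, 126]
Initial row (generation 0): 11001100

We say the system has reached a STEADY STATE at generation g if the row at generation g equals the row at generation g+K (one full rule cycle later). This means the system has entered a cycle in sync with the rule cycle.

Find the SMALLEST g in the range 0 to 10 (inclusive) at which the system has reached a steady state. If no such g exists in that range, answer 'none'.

Gen 0: 11001100
Gen 1 (rule 210): 01110110
Gen 2 (rule 105): 01011110
Gen 3 (rule 75): 10010010
Gen 4 (rule 126): 11111111
Gen 5 (rule 210): 01111111
Gen 6 (rule 105): 01000001
Gen 7 (rule 75): 10011110
Gen 8 (rule 126): 11110011
Gen 9 (rule 210): 01111101
Gen 10 (rule 105): 01000110
Gen 11 (rule 75): 10011110
Gen 12 (rule 126): 11110011
Gen 13 (rule 210): 01111101
Gen 14 (rule 105): 01000110

Answer: 7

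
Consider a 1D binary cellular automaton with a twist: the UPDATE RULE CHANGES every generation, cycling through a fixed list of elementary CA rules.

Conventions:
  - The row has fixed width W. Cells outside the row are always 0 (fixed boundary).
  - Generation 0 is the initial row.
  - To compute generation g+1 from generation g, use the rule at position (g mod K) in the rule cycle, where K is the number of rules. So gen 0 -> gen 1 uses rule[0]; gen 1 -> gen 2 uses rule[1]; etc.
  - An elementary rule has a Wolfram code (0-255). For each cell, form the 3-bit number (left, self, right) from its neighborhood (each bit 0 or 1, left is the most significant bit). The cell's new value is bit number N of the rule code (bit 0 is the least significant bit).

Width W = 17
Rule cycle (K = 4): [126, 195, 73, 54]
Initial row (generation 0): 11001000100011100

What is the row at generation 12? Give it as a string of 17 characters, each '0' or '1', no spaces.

Gen 0: 11001000100011100
Gen 1 (rule 126): 11111101110110110
Gen 2 (rule 195): 01111100110010010
Gen 3 (rule 73): 01000100110000000
Gen 4 (rule 54): 11101111001000000
Gen 5 (rule 126): 10111001111100000
Gen 6 (rule 195): 00011010111101111
Gen 7 (rule 73): 11011000100101001
Gen 8 (rule 54): 00100101111111111
Gen 9 (rule 126): 01111111000000001
Gen 10 (rule 195): 10111111011111110
Gen 11 (rule 73): 00100001010000010
Gen 12 (rule 54): 01110011111000111

Answer: 01110011111000111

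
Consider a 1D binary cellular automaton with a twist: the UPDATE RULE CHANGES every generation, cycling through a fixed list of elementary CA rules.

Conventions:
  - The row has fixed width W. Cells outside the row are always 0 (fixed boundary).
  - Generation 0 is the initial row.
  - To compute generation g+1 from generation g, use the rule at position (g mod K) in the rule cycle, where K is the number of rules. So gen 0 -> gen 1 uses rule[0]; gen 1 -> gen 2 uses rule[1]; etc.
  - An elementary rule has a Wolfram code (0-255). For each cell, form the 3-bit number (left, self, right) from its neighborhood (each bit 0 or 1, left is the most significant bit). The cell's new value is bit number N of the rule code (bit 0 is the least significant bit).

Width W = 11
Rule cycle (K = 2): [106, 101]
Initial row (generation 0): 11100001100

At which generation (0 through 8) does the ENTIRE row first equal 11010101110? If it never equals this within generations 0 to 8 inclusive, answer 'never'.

Gen 0: 11100001100
Gen 1 (rule 106): 10100011100
Gen 2 (rule 101): 11101000101
Gen 3 (rule 106): 10110001010
Gen 4 (rule 101): 11010101110
Gen 5 (rule 106): 11101011010
Gen 6 (rule 101): 00111101110
Gen 7 (rule 106): 01100111010
Gen 8 (rule 101): 00100001110

Answer: 4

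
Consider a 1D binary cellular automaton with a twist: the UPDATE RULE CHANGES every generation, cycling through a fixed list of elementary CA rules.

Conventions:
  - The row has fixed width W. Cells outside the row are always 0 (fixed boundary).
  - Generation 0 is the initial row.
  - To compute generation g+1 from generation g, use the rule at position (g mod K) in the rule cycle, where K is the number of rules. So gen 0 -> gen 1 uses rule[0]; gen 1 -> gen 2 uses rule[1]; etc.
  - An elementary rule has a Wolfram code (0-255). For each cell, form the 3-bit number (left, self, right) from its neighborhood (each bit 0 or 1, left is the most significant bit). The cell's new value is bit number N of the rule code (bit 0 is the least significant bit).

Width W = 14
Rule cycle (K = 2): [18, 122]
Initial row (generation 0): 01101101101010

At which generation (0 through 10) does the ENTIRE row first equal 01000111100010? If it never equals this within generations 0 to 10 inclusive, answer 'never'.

Gen 0: 01101101101010
Gen 1 (rule 18): 10000000000001
Gen 2 (rule 122): 01000000000010
Gen 3 (rule 18): 10100000000101
Gen 4 (rule 122): 01010000001010
Gen 5 (rule 18): 10001000010001
Gen 6 (rule 122): 01010100101010
Gen 7 (rule 18): 10000011000001
Gen 8 (rule 122): 01000111100010
Gen 9 (rule 18): 10101000010101
Gen 10 (rule 122): 01010100101010

Answer: 8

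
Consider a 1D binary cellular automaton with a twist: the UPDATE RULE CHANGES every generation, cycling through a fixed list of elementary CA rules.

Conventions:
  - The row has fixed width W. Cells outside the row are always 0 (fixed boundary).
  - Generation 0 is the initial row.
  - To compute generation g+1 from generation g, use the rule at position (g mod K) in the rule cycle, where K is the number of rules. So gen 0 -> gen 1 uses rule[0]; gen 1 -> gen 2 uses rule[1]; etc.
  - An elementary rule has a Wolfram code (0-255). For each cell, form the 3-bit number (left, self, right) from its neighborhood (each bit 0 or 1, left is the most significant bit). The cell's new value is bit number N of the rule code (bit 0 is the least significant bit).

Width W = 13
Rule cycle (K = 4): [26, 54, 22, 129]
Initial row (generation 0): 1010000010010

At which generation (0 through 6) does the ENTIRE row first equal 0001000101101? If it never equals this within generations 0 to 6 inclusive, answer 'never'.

Gen 0: 1010000010010
Gen 1 (rule 26): 0001000101101
Gen 2 (rule 54): 0011101110011
Gen 3 (rule 22): 0100000001100
Gen 4 (rule 129): 0001111100001
Gen 5 (rule 26): 0011000010010
Gen 6 (rule 54): 0100100111111

Answer: 1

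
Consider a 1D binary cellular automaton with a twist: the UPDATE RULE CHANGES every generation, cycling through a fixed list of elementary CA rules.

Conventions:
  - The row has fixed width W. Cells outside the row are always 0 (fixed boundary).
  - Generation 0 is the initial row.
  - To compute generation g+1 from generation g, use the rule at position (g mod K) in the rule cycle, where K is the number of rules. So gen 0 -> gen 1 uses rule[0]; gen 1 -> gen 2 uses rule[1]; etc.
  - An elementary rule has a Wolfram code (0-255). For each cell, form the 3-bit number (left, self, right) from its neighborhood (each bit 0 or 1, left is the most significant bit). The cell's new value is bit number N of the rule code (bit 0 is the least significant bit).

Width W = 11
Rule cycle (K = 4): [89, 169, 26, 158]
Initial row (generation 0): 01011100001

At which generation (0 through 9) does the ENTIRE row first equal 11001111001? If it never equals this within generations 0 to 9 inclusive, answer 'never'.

Gen 0: 01011100001
Gen 1 (rule 89): 00010111100
Gen 2 (rule 169): 11001111001
Gen 3 (rule 26): 10111000110
Gen 4 (rule 158): 10110101101
Gen 5 (rule 89): 00110001100
Gen 6 (rule 169): 10100101001
Gen 7 (rule 26): 00011000110
Gen 8 (rule 158): 00110101101
Gen 9 (rule 89): 10110001100

Answer: 2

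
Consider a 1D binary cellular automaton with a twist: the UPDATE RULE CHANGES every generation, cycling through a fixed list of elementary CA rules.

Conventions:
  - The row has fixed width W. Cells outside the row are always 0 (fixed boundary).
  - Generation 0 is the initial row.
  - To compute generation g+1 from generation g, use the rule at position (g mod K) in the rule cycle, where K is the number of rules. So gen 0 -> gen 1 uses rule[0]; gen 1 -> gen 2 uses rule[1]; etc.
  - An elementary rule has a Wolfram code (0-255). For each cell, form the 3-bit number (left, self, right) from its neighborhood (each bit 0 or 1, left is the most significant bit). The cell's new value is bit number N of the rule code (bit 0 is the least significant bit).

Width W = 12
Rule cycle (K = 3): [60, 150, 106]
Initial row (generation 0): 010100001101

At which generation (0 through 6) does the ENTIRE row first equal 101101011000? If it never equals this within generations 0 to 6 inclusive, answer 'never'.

Gen 0: 010100001101
Gen 1 (rule 60): 011110001011
Gen 2 (rule 150): 101101011000
Gen 3 (rule 106): 011110111000
Gen 4 (rule 60): 010001100100
Gen 5 (rule 150): 111010011110
Gen 6 (rule 106): 101100110010

Answer: 2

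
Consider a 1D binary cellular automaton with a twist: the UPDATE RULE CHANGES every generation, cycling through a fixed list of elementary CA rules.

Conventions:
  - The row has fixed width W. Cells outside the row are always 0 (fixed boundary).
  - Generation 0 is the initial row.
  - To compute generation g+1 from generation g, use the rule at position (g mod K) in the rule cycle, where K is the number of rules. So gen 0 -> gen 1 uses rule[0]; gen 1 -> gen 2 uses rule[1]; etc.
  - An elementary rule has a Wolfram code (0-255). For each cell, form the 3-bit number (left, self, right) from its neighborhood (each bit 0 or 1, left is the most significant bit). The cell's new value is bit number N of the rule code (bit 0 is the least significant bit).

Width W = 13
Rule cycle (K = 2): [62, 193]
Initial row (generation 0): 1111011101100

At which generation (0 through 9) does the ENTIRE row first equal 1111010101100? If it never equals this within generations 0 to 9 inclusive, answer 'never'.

Answer: never

Derivation:
Gen 0: 1111011101100
Gen 1 (rule 62): 1000110011010
Gen 2 (rule 193): 0010010001000
Gen 3 (rule 62): 0111111011100
Gen 4 (rule 193): 0011111001101
Gen 5 (rule 62): 0110000111011
Gen 6 (rule 193): 0010110011001
Gen 7 (rule 62): 0111101110111
Gen 8 (rule 193): 0011100110011
Gen 9 (rule 62): 0110011101110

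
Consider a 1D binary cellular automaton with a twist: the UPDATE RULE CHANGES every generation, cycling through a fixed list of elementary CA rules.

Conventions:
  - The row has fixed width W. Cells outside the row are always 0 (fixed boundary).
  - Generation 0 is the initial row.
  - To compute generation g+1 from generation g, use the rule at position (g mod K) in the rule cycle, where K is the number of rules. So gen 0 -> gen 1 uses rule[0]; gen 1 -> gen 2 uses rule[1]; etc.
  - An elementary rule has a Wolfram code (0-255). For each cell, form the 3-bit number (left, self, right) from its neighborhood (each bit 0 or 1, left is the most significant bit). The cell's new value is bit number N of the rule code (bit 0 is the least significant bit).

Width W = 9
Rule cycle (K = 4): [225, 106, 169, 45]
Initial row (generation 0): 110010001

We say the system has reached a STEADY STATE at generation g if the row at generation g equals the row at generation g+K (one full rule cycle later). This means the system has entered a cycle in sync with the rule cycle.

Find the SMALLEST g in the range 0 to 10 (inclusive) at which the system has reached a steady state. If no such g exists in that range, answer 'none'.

Answer: 1

Derivation:
Gen 0: 110010001
Gen 1 (rule 225): 010000100
Gen 2 (rule 106): 100001000
Gen 3 (rule 169): 001100011
Gen 4 (rule 45): 101001010
Gen 5 (rule 225): 010000100
Gen 6 (rule 106): 100001000
Gen 7 (rule 169): 001100011
Gen 8 (rule 45): 101001010
Gen 9 (rule 225): 010000100
Gen 10 (rule 106): 100001000
Gen 11 (rule 169): 001100011
Gen 12 (rule 45): 101001010
Gen 13 (rule 225): 010000100
Gen 14 (rule 106): 100001000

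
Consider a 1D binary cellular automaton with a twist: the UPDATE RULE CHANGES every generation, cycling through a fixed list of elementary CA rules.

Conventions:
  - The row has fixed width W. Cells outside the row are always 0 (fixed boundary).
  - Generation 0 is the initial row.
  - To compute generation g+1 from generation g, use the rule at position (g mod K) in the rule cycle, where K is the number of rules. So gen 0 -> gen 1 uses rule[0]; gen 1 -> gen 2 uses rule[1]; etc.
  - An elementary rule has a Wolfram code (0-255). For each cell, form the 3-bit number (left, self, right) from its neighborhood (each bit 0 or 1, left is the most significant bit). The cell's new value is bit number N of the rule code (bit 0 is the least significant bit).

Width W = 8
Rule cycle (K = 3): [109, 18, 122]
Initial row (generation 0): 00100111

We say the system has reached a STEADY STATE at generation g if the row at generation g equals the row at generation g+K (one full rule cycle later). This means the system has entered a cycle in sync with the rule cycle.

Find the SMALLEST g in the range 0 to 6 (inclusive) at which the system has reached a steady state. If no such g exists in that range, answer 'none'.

Gen 0: 00100111
Gen 1 (rule 109): 10100101
Gen 2 (rule 18): 00011000
Gen 3 (rule 122): 00111100
Gen 4 (rule 109): 10100101
Gen 5 (rule 18): 00011000
Gen 6 (rule 122): 00111100
Gen 7 (rule 109): 10100101
Gen 8 (rule 18): 00011000
Gen 9 (rule 122): 00111100

Answer: 1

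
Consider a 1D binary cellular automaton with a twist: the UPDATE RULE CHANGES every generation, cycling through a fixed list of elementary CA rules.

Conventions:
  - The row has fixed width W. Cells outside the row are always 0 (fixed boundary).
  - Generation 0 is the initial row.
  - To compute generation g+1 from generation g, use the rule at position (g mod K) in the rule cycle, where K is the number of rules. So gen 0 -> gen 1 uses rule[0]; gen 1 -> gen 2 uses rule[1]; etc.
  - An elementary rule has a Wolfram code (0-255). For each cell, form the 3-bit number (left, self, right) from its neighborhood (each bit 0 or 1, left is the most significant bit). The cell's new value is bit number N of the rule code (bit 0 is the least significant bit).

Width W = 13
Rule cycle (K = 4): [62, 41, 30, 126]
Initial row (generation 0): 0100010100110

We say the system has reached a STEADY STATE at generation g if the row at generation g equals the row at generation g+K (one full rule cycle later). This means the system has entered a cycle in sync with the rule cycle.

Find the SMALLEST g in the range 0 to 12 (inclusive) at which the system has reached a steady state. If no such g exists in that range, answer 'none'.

Gen 0: 0100010100110
Gen 1 (rule 62): 1110111111101
Gen 2 (rule 41): 1001100000010
Gen 3 (rule 30): 1111010000111
Gen 4 (rule 126): 1001111001101
Gen 5 (rule 62): 1111000111011
Gen 6 (rule 41): 1000010100110
Gen 7 (rule 30): 1100110111101
Gen 8 (rule 126): 1111111100111
Gen 9 (rule 62): 1000000011100
Gen 10 (rule 41): 0011111010001
Gen 11 (rule 30): 0110000011011
Gen 12 (rule 126): 1111000111111
Gen 13 (rule 62): 1000101100000
Gen 14 (rule 41): 0010011001111
Gen 15 (rule 30): 0111110111000
Gen 16 (rule 126): 1100011101100

Answer: none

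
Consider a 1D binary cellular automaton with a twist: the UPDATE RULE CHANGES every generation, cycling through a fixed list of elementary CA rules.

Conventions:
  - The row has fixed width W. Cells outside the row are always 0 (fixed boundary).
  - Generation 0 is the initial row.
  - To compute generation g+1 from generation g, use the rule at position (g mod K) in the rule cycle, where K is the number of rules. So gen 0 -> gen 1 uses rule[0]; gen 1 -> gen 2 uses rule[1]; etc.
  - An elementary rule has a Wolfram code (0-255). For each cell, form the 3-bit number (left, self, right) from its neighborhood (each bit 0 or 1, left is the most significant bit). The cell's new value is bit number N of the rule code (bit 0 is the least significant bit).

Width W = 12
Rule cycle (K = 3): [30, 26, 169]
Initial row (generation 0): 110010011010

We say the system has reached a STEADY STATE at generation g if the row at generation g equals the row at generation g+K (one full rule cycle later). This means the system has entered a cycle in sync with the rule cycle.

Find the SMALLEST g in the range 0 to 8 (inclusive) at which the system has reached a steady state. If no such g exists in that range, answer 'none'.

Gen 0: 110010011010
Gen 1 (rule 30): 101111110011
Gen 2 (rule 26): 001000001110
Gen 3 (rule 169): 100011101100
Gen 4 (rule 30): 110110001010
Gen 5 (rule 26): 100101010001
Gen 6 (rule 169): 000010100100
Gen 7 (rule 30): 000110111110
Gen 8 (rule 26): 001100100001
Gen 9 (rule 169): 101000001100
Gen 10 (rule 30): 101100011010
Gen 11 (rule 26): 001010110001

Answer: none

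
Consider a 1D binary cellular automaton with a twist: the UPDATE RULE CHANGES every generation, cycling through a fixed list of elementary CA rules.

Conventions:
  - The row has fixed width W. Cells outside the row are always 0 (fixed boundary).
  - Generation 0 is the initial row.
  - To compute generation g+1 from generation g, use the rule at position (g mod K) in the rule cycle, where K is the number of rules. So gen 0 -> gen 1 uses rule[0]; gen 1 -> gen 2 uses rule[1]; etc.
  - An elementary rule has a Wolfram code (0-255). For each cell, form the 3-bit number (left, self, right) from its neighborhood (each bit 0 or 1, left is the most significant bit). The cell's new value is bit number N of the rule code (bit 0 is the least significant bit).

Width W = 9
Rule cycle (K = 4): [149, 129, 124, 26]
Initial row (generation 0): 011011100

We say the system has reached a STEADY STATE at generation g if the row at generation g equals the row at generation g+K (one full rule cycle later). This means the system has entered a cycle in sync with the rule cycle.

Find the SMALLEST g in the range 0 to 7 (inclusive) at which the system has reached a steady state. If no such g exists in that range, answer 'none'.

Gen 0: 011011100
Gen 1 (rule 149): 000001011
Gen 2 (rule 129): 111100000
Gen 3 (rule 124): 100110000
Gen 4 (rule 26): 011101000
Gen 5 (rule 149): 001001111
Gen 6 (rule 129): 100000110
Gen 7 (rule 124): 110000111
Gen 8 (rule 26): 101001100
Gen 9 (rule 149): 101100011
Gen 10 (rule 129): 000001000
Gen 11 (rule 124): 000001100

Answer: none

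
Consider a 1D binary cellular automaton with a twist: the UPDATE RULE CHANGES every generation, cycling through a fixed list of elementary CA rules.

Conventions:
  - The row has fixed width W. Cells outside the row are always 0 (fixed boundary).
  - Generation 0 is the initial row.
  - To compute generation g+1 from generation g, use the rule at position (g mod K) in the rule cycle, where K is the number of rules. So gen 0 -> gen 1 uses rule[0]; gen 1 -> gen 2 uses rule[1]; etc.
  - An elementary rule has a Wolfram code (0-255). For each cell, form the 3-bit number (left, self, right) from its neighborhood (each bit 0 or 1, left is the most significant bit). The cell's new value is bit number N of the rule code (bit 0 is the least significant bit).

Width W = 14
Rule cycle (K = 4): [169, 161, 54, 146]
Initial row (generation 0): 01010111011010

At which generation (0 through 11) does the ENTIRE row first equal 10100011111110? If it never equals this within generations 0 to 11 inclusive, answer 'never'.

Answer: never

Derivation:
Gen 0: 01010111011010
Gen 1 (rule 169): 00101110110100
Gen 2 (rule 161): 10010101001001
Gen 3 (rule 54): 11111111111111
Gen 4 (rule 146): 01111111111110
Gen 5 (rule 169): 01111111111100
Gen 6 (rule 161): 00111111111001
Gen 7 (rule 54): 01000000000111
Gen 8 (rule 146): 10100000001010
Gen 9 (rule 169): 01001111100100
Gen 10 (rule 161): 00000111000001
Gen 11 (rule 54): 00001000100011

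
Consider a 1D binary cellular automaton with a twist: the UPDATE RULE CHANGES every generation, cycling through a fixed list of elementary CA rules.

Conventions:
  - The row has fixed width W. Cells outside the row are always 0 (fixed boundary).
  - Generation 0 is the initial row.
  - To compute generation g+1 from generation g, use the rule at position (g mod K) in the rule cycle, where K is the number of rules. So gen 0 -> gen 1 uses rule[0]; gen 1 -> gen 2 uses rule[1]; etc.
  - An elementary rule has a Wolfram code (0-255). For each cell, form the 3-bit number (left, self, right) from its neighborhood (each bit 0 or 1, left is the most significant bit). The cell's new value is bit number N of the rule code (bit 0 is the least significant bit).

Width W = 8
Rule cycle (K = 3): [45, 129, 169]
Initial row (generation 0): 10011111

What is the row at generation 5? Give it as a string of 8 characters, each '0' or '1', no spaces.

Answer: 00100001

Derivation:
Gen 0: 10011111
Gen 1 (rule 45): 10010000
Gen 2 (rule 129): 00000111
Gen 3 (rule 169): 11110110
Gen 4 (rule 45): 10001100
Gen 5 (rule 129): 00100001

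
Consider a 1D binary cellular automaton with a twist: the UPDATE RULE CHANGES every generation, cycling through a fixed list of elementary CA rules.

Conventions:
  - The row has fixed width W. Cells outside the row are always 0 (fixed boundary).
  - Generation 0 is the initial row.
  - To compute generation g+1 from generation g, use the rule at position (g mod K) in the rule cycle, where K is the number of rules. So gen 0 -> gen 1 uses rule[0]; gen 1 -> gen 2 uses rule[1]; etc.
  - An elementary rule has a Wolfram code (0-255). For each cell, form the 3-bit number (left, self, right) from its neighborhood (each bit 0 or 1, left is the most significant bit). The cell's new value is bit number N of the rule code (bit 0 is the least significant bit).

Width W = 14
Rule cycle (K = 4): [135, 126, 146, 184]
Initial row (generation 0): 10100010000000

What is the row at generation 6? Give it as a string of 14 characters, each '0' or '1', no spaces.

Answer: 11011110111111

Derivation:
Gen 0: 10100010000000
Gen 1 (rule 135): 10101110111111
Gen 2 (rule 126): 11111011100001
Gen 3 (rule 146): 01110001010010
Gen 4 (rule 184): 01101000101001
Gen 5 (rule 135): 10001011101011
Gen 6 (rule 126): 11011110111111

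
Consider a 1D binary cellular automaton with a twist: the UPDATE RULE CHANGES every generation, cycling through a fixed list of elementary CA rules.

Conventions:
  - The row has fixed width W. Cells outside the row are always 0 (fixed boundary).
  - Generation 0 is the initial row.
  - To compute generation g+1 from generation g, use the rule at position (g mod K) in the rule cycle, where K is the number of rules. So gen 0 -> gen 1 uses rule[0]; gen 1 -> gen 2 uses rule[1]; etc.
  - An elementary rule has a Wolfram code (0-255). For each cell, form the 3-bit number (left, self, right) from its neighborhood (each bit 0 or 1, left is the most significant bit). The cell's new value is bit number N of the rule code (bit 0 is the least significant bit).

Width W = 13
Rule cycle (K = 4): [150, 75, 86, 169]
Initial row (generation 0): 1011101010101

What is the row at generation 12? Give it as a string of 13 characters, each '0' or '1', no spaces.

Answer: 0000001000010

Derivation:
Gen 0: 1011101010101
Gen 1 (rule 150): 1001001010101
Gen 2 (rule 75): 0010010000000
Gen 3 (rule 86): 0111111000000
Gen 4 (rule 169): 0111110011111
Gen 5 (rule 150): 1011101101110
Gen 6 (rule 75): 0010101101010
Gen 7 (rule 86): 0110100101011
Gen 8 (rule 169): 0101000010110
Gen 9 (rule 150): 1101100110001
Gen 10 (rule 75): 1101101110110
Gen 11 (rule 86): 0100100010011
Gen 12 (rule 169): 0000001000010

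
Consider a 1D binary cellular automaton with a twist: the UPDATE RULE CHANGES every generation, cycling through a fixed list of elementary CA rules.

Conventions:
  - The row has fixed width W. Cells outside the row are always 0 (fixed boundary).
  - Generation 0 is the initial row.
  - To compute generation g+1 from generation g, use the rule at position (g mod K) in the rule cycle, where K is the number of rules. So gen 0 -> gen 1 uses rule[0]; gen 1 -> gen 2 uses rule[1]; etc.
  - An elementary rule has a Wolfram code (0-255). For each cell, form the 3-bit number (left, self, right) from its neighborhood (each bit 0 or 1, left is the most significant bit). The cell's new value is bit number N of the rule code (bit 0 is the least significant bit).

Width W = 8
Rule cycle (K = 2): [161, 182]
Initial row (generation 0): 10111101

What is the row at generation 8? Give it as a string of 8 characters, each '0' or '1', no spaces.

Answer: 11100111

Derivation:
Gen 0: 10111101
Gen 1 (rule 161): 01011010
Gen 2 (rule 182): 11100111
Gen 3 (rule 161): 01000010
Gen 4 (rule 182): 11100111
Gen 5 (rule 161): 01000010
Gen 6 (rule 182): 11100111
Gen 7 (rule 161): 01000010
Gen 8 (rule 182): 11100111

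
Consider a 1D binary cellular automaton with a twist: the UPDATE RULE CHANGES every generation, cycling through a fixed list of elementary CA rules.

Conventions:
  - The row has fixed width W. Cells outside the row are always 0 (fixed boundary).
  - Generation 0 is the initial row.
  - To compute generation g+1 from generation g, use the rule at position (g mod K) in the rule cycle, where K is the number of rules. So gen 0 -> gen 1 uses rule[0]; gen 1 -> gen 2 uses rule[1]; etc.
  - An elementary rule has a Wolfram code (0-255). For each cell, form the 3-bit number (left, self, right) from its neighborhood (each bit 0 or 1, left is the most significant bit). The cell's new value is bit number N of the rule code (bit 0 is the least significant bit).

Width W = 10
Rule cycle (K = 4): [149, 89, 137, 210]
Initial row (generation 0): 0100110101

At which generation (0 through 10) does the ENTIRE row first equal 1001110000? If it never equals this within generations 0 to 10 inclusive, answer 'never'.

Answer: 5

Derivation:
Gen 0: 0100110101
Gen 1 (rule 149): 0110000101
Gen 2 (rule 89): 0111110000
Gen 3 (rule 137): 0111100111
Gen 4 (rule 210): 1011111011
Gen 5 (rule 149): 1001110000
Gen 6 (rule 89): 0101011111
Gen 7 (rule 137): 0000011110
Gen 8 (rule 210): 0000101111
Gen 9 (rule 149): 1110100110
Gen 10 (rule 89): 1010010111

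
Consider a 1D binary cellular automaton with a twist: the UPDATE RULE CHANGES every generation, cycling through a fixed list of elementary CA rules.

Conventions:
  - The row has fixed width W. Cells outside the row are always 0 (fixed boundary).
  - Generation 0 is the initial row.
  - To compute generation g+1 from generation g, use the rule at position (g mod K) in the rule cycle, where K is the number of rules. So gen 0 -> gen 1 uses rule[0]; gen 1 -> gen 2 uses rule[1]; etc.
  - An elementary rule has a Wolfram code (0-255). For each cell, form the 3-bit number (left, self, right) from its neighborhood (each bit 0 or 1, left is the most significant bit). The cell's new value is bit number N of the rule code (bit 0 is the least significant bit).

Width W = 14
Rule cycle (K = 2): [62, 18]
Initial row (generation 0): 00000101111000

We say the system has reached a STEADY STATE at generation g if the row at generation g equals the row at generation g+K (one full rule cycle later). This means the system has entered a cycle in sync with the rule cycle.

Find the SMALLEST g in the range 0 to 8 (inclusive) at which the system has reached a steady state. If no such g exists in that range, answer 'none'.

Gen 0: 00000101111000
Gen 1 (rule 62): 00001111000100
Gen 2 (rule 18): 00010000101010
Gen 3 (rule 62): 00111001111111
Gen 4 (rule 18): 01000110000000
Gen 5 (rule 62): 11101101000000
Gen 6 (rule 18): 00000000100000
Gen 7 (rule 62): 00000001110000
Gen 8 (rule 18): 00000010001000
Gen 9 (rule 62): 00000111011100
Gen 10 (rule 18): 00001000000010

Answer: none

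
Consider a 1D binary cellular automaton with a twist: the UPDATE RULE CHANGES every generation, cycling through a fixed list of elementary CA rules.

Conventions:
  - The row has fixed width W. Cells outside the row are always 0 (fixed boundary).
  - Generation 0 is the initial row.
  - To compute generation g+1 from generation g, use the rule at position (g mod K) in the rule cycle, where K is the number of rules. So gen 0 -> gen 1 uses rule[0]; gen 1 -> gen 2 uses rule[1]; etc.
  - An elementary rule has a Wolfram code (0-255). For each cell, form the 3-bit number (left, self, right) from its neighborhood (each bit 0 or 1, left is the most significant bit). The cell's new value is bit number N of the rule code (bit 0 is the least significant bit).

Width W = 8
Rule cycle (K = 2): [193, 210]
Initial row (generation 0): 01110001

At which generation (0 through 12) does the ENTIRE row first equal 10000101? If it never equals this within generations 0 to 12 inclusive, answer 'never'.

Gen 0: 01110001
Gen 1 (rule 193): 00110100
Gen 2 (rule 210): 01010010
Gen 3 (rule 193): 00000000
Gen 4 (rule 210): 00000000
Gen 5 (rule 193): 11111111
Gen 6 (rule 210): 01111111
Gen 7 (rule 193): 00111111
Gen 8 (rule 210): 01011111
Gen 9 (rule 193): 00001111
Gen 10 (rule 210): 00010111
Gen 11 (rule 193): 11000011
Gen 12 (rule 210): 01100101

Answer: never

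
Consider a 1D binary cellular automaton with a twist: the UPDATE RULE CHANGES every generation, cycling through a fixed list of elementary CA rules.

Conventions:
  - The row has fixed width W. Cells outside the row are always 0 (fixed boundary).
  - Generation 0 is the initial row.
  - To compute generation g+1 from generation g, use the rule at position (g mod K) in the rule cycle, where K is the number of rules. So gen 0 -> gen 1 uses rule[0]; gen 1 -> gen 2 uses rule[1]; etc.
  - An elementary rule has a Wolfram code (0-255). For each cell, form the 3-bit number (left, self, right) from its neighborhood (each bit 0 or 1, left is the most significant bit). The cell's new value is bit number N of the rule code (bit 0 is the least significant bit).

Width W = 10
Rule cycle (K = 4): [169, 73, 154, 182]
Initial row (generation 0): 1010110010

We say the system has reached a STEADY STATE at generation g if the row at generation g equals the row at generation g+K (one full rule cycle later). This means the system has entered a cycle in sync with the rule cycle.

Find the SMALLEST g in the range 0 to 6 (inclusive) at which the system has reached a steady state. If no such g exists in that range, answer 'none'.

Gen 0: 1010110010
Gen 1 (rule 169): 0101100000
Gen 2 (rule 73): 0001101111
Gen 3 (rule 154): 0011001110
Gen 4 (rule 182): 0100110101
Gen 5 (rule 169): 0000101010
Gen 6 (rule 73): 1110000000
Gen 7 (rule 154): 1101000000
Gen 8 (rule 182): 0011100000
Gen 9 (rule 169): 1011001111
Gen 10 (rule 73): 0011001001

Answer: none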